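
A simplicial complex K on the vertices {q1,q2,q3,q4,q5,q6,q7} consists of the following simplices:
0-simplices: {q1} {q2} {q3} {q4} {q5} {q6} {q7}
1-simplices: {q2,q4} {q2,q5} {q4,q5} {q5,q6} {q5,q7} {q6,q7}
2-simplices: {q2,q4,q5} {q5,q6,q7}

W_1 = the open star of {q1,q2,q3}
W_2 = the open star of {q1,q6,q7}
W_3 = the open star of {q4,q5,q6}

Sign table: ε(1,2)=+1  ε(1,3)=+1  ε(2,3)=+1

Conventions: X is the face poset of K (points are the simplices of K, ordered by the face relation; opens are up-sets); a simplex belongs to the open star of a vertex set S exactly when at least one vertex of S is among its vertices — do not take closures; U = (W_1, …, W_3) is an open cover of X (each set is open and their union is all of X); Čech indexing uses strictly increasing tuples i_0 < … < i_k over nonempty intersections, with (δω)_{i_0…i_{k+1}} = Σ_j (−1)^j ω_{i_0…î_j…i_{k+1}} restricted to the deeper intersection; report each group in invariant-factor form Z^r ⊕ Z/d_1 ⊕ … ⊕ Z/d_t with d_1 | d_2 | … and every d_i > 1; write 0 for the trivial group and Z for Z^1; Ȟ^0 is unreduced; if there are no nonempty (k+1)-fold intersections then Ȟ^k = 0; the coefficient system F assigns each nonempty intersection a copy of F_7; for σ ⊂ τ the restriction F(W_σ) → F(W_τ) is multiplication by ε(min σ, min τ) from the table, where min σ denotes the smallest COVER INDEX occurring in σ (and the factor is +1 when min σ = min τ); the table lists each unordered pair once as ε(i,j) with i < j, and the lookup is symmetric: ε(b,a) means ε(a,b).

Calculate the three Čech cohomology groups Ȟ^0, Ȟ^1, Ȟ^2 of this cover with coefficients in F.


nonempty overlaps:
  W1={{q1},{q2},{q3},{q2,q4},{q2,q5},{q2,q4,q5}} W2={{q1},{q6},{q7},{q5,q6},{q5,q7},{q6,q7},{q5,q6,q7}} W3={{q4},{q5},{q6},{q2,q4},{q2,q5},{q4,q5},{q5,q6},{q5,q7},{q6,q7},{q2,q4,q5},{q5,q6,q7}}
  W12={{q1}} W13={{q2,q4},{q2,q5},{q2,q4,q5}} W23={{q6},{q5,q6},{q5,q7},{q6,q7},{q5,q6,q7}}
C dims 3,3; δ0: rk_F7 2
degree 0: 3−2−0 = 1 → Ȟ^0 ≅ Z/7
degree 1: 3−0−2 = 1 → Ȟ^1 ≅ Z/7
degree 2: 0−0−0 = 0 → Ȟ^2 ≅ 0

Ȟ^0 = Z/7, Ȟ^1 = Z/7, Ȟ^2 = 0


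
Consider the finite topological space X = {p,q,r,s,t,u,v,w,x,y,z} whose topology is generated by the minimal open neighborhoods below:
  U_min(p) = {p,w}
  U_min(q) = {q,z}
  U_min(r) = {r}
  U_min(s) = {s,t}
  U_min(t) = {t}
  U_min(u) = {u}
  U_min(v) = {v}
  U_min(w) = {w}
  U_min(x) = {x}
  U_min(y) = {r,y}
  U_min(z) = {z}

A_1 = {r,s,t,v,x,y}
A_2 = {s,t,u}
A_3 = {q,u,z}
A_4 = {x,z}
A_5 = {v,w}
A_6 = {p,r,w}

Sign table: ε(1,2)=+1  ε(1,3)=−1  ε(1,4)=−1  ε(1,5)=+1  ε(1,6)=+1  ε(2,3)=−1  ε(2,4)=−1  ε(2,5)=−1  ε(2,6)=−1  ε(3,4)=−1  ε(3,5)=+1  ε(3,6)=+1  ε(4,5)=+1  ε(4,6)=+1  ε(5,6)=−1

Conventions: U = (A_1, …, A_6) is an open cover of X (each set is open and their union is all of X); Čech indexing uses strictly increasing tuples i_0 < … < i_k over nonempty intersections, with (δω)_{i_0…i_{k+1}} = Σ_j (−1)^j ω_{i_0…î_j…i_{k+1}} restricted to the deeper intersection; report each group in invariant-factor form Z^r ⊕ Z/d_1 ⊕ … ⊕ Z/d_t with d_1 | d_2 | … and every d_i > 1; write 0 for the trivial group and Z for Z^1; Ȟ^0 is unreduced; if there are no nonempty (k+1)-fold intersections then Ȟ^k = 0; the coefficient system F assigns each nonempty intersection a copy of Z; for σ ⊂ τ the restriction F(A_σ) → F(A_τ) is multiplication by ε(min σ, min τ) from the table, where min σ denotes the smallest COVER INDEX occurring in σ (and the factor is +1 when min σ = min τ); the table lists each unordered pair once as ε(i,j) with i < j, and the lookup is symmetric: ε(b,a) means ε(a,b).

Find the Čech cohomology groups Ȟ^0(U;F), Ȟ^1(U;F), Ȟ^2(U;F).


Ȟ^0(U;F) ≅ 0; Ȟ^1(U;F) ≅ Z ⊕ Z/2; Ȟ^2(U;F) ≅ 0

nonempty overlaps:
  A12={s,t} A14={x} A15={v} A16={r} A23={u} A34={z} A56={w}
C dims 6,7; δ0: rk 6, SNF 1^5·2
degree 0: 6−6−0 = 0 → Ȟ^0 ≅ 0
degree 1: 7−0−6 = 1 plus torsion [2] → Ȟ^1 ≅ Z ⊕ Z/2
degree 2: 0−0−0 = 0 → Ȟ^2 ≅ 0


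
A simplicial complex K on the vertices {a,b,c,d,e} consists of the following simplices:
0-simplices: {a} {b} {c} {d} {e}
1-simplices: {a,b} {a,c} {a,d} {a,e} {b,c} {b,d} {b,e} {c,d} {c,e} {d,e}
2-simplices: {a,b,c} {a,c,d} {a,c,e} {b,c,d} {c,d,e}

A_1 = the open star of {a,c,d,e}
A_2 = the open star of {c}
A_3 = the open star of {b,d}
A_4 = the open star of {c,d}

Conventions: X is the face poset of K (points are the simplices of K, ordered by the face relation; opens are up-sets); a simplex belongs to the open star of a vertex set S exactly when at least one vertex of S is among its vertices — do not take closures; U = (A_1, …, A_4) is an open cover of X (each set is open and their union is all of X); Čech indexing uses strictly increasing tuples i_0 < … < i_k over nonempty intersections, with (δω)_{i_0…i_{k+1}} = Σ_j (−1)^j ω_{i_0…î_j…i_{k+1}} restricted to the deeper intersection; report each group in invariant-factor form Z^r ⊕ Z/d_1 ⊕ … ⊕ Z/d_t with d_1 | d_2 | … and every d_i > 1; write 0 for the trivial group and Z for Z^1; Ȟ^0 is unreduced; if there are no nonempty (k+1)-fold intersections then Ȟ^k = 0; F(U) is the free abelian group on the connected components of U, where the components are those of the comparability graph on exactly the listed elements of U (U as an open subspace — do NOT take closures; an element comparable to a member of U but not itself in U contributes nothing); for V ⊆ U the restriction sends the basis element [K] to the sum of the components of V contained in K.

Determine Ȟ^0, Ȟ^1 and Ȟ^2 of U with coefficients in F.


Ȟ^0 = Z, Ȟ^1 = Z and Ȟ^2 = 0

nonempty overlaps:
  A1={{a},{c},{d},{e},{a,b},{a,c},{a,d},{a,e},{b,c},{b,d},{b,e},{c,d},{c,e},{d,e},{a,b,c},{a,c,d},{a,c,e},{b,c,d},{c,d,e}} A2={{c},{a,c},{b,c},{c,d},{c,e},{a,b,c},{a,c,d},{a,c,e},{b,c,d},{c,d,e}} A3={{b},{d},{a,b},{a,d},{b,c},{b,d},{b,e},{c,d},{d,e},{a,b,c},{a,c,d},{b,c,d},{c,d,e}} A4={{c},{d},{a,c},{a,d},{b,c},{b,d},{c,d},{c,e},{d,e},{a,b,c},{a,c,d},{a,c,e},{b,c,d},{c,d,e}}
  A12={{c},{a,c},{b,c},{c,d},{c,e},{a,b,c},{a,c,d},{a,c,e},{b,c,d},{c,d,e}} A13={{d},{a,b},{a,d},{b,c},{b,d},{b,e},{c,d},{d,e},{a,b,c},{a,c,d},{b,c,d},{c,d,e}} A14={{c},{d},{a,c},{a,d},{b,c},{b,d},{c,d},{c,e},{d,e},{a,b,c},{a,c,d},{a,c,e},{b,c,d},{c,d,e}} A23={{b,c},{c,d},{a,b,c},{a,c,d},{b,c,d},{c,d,e}} A24={{c},{a,c},{b,c},{c,d},{c,e},{a,b,c},{a,c,d},{a,c,e},{b,c,d},{c,d,e}} A34={{d},{a,d},{b,c},{b,d},{c,d},{d,e},{a,b,c},{a,c,d},{b,c,d},{c,d,e}}
  A123={{b,c},{c,d},{a,b,c},{a,c,d},{b,c,d},{c,d,e}} A124={{c},{a,c},{b,c},{c,d},{c,e},{a,b,c},{a,c,d},{a,c,e},{b,c,d},{c,d,e}} A134={{d},{a,d},{b,c},{b,d},{c,d},{d,e},{a,b,c},{a,c,d},{b,c,d},{c,d,e}} A234={{b,c},{c,d},{a,b,c},{a,c,d},{b,c,d},{c,d,e}}
  A1234={{b,c},{c,d},{a,b,c},{a,c,d},{b,c,d},{c,d,e}}
components per intersection:
  A1: {{a},{c},{d},{e},{a,b},{a,c},{a,d},{a,e},{b,c},{b,d},{b,e},{c,d},{c,e},{d,e},{a,b,c},{a,c,d},{a,c,e},{b,c,d},{c,d,e}}
  A2: {{c},{a,c},{b,c},{c,d},{c,e},{a,b,c},{a,c,d},{a,c,e},{b,c,d},{c,d,e}}
  A3: {{b},{d},{a,b},{a,d},{b,c},{b,d},{b,e},{c,d},{d,e},{a,b,c},{a,c,d},{b,c,d},{c,d,e}}
  A4: {{c},{d},{a,c},{a,d},{b,c},{b,d},{c,d},{c,e},{d,e},{a,b,c},{a,c,d},{a,c,e},{b,c,d},{c,d,e}}
  A12: {{c},{a,c},{b,c},{c,d},{c,e},{a,b,c},{a,c,d},{a,c,e},{b,c,d},{c,d,e}}
  A13: {{d},{a,b},{a,d},{b,c},{b,d},{c,d},{d,e},{a,b,c},{a,c,d},{b,c,d},{c,d,e}} {{b,e}}
  A14: {{c},{d},{a,c},{a,d},{b,c},{b,d},{c,d},{c,e},{d,e},{a,b,c},{a,c,d},{a,c,e},{b,c,d},{c,d,e}}
  A23: {{b,c},{c,d},{a,b,c},{a,c,d},{b,c,d},{c,d,e}}
  A24: {{c},{a,c},{b,c},{c,d},{c,e},{a,b,c},{a,c,d},{a,c,e},{b,c,d},{c,d,e}}
  A34: {{d},{a,d},{b,c},{b,d},{c,d},{d,e},{a,b,c},{a,c,d},{b,c,d},{c,d,e}}
  A123: {{b,c},{c,d},{a,b,c},{a,c,d},{b,c,d},{c,d,e}}
  A124: {{c},{a,c},{b,c},{c,d},{c,e},{a,b,c},{a,c,d},{a,c,e},{b,c,d},{c,d,e}}
  A134: {{d},{a,d},{b,c},{b,d},{c,d},{d,e},{a,b,c},{a,c,d},{b,c,d},{c,d,e}}
  A234: {{b,c},{c,d},{a,b,c},{a,c,d},{b,c,d},{c,d,e}}
  A1234: {{b,c},{c,d},{a,b,c},{a,c,d},{b,c,d},{c,d,e}}
C dims 4,7,4,1; δ0: rk 3, SNF 1^3; δ1: rk 3, SNF 1^3; δ2: rk 1, SNF 1^1
degree 0: 4−3−0 = 1 → Ȟ^0 ≅ Z
degree 1: 7−3−3 = 1 → Ȟ^1 ≅ Z
degree 2: 4−1−3 = 0 → Ȟ^2 ≅ 0


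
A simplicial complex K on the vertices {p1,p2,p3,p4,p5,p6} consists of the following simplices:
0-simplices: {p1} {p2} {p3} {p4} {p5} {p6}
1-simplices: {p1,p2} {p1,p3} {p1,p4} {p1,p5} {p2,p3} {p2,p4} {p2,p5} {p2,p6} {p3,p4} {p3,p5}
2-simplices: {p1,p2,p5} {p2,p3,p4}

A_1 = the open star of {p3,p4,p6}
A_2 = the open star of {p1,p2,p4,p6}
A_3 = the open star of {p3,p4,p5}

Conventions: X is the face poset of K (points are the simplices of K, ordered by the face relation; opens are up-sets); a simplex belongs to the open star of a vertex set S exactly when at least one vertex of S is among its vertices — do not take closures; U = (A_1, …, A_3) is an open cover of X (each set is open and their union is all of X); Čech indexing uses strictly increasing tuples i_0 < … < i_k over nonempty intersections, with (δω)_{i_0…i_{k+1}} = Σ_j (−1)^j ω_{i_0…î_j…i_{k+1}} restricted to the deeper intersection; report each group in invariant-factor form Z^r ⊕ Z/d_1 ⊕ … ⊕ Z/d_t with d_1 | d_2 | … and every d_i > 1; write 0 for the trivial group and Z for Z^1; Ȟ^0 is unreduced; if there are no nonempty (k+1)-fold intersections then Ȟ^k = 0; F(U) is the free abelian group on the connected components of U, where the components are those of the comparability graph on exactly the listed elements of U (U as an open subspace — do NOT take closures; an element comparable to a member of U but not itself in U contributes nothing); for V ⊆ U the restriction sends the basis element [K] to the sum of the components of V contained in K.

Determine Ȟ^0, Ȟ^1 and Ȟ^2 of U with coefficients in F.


nonempty intersections:
  A1={{p3},{p4},{p6},{p1,p3},{p1,p4},{p2,p3},{p2,p4},{p2,p6},{p3,p4},{p3,p5},{p2,p3,p4}} A2={{p1},{p2},{p4},{p6},{p1,p2},{p1,p3},{p1,p4},{p1,p5},{p2,p3},{p2,p4},{p2,p5},{p2,p6},{p3,p4},{p1,p2,p5},{p2,p3,p4}} A3={{p3},{p4},{p5},{p1,p3},{p1,p4},{p1,p5},{p2,p3},{p2,p4},{p2,p5},{p3,p4},{p3,p5},{p1,p2,p5},{p2,p3,p4}}
  A12={{p4},{p6},{p1,p3},{p1,p4},{p2,p3},{p2,p4},{p2,p6},{p3,p4},{p2,p3,p4}} A13={{p3},{p4},{p1,p3},{p1,p4},{p2,p3},{p2,p4},{p3,p4},{p3,p5},{p2,p3,p4}} A23={{p4},{p1,p3},{p1,p4},{p1,p5},{p2,p3},{p2,p4},{p2,p5},{p3,p4},{p1,p2,p5},{p2,p3,p4}}
  A123={{p4},{p1,p3},{p1,p4},{p2,p3},{p2,p4},{p3,p4},{p2,p3,p4}}
components per intersection:
  A1: {{p3},{p4},{p1,p3},{p1,p4},{p2,p3},{p2,p4},{p3,p4},{p3,p5},{p2,p3,p4}} {{p6},{p2,p6}}
  A2: {{p1},{p2},{p4},{p6},{p1,p2},{p1,p3},{p1,p4},{p1,p5},{p2,p3},{p2,p4},{p2,p5},{p2,p6},{p3,p4},{p1,p2,p5},{p2,p3,p4}}
  A3: {{p3},{p4},{p5},{p1,p3},{p1,p4},{p1,p5},{p2,p3},{p2,p4},{p2,p5},{p3,p4},{p3,p5},{p1,p2,p5},{p2,p3,p4}}
  A12: {{p4},{p1,p4},{p2,p3},{p2,p4},{p3,p4},{p2,p3,p4}} {{p6},{p2,p6}} {{p1,p3}}
  A13: {{p3},{p4},{p1,p3},{p1,p4},{p2,p3},{p2,p4},{p3,p4},{p3,p5},{p2,p3,p4}}
  A23: {{p4},{p1,p4},{p2,p3},{p2,p4},{p3,p4},{p2,p3,p4}} {{p1,p3}} {{p1,p5},{p2,p5},{p1,p2,p5}}
  A123: {{p4},{p1,p4},{p2,p3},{p2,p4},{p3,p4},{p2,p3,p4}} {{p1,p3}}
C dims 4,7,2; δ0: rk 3, SNF 1^3; δ1: rk 2, SNF 1^2
Ȟ^0: (4−3)−0=1 ⇒ Z
Ȟ^1: (7−2)−3=2 ⇒ Z^2
Ȟ^2: (2−0)−2=0 ⇒ 0

Ȟ^0 ≅ Z,  Ȟ^1 ≅ Z^2,  Ȟ^2 ≅ 0


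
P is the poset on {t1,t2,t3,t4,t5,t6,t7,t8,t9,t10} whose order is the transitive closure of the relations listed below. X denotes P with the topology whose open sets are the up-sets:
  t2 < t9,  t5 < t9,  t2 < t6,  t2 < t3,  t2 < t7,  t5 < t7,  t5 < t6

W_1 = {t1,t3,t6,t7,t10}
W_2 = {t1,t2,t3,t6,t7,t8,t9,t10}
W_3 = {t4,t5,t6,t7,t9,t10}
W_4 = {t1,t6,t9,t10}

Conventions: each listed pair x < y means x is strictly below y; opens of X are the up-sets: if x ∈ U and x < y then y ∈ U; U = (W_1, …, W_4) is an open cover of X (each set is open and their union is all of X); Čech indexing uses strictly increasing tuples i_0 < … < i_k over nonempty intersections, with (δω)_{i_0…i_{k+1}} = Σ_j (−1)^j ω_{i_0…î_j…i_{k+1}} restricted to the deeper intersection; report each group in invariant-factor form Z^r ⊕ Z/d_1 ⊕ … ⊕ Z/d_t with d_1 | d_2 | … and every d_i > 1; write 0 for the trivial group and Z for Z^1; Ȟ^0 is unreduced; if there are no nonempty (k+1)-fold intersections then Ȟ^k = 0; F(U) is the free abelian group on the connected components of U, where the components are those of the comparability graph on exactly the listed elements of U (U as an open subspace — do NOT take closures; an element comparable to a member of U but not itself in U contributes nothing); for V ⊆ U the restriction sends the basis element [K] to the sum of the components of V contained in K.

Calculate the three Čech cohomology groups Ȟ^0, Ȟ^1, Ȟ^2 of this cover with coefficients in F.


Ȟ^0 = Z^5, Ȟ^1 = Z^2, Ȟ^2 = 0

nonempty intersections:
  W12={t1,t3,t6,t7,t10} W13={t6,t7,t10} W14={t1,t6,t10} W23={t6,t7,t9,t10} W24={t1,t6,t9,t10} W34={t6,t9,t10}
  W123={t6,t7,t10} W124={t1,t6,t10} W134={t6,t10} W234={t6,t9,t10}
  W1234={t6,t10}
components per intersection:
  W1: {t1} {t3} {t6} {t7} {t10}
  W2: {t1} {t2,t3,t6,t7,t9} {t8} {t10}
  W3: {t4} {t5,t6,t7,t9} {t10}
  W4: {t1} {t6} {t9} {t10}
  W12: {t1} {t3} {t6} {t7} {t10}
  W13: {t6} {t7} {t10}
  W14: {t1} {t6} {t10}
  W23: {t6} {t7} {t9} {t10}
  W24: {t1} {t6} {t9} {t10}
  W34: {t6} {t9} {t10}
  W123: {t6} {t7} {t10}
  W124: {t1} {t6} {t10}
  W134: {t6} {t10}
  W234: {t6} {t9} {t10}
  W1234: {t6} {t10}
C dims 16,22,11,2; δ0: rk 11, SNF 1^11; δ1: rk 9, SNF 1^9; δ2: rk 2, SNF 1^2
Ȟ^0: (16−11)−0=5 ⇒ Z^5
Ȟ^1: (22−9)−11=2 ⇒ Z^2
Ȟ^2: (11−2)−9=0 ⇒ 0


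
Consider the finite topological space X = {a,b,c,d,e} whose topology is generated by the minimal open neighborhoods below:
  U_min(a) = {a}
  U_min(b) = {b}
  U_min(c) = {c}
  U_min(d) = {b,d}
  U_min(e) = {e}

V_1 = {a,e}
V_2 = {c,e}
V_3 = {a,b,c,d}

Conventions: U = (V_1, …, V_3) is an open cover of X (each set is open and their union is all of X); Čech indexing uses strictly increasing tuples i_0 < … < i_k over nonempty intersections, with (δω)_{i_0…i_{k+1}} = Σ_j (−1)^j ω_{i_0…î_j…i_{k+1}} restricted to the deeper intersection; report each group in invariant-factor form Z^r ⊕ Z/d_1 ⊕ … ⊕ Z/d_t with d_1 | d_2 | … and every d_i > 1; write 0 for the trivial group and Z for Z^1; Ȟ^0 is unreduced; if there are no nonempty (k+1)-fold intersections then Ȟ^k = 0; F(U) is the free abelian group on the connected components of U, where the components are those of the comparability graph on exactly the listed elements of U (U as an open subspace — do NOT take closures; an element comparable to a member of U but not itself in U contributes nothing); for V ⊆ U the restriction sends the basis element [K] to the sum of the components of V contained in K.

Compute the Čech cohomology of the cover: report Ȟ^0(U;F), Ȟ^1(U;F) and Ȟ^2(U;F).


Ȟ^0 = Z^4,  Ȟ^1 = 0,  Ȟ^2 = 0

nonempty intersections:
  V12={e} V13={a} V23={c}
components per intersection:
  V1: {a} {e}
  V2: {c} {e}
  V3: {a} {b,d} {c}
  V12: {e}
  V13: {a}
  V23: {c}
C dims 7,3; δ0: rk 3, SNF 1^3
Ȟ^0: (7−3)−0=4 ⇒ Z^4
Ȟ^1: (3−0)−3=0 ⇒ 0
Ȟ^2: (0−0)−0=0 ⇒ 0


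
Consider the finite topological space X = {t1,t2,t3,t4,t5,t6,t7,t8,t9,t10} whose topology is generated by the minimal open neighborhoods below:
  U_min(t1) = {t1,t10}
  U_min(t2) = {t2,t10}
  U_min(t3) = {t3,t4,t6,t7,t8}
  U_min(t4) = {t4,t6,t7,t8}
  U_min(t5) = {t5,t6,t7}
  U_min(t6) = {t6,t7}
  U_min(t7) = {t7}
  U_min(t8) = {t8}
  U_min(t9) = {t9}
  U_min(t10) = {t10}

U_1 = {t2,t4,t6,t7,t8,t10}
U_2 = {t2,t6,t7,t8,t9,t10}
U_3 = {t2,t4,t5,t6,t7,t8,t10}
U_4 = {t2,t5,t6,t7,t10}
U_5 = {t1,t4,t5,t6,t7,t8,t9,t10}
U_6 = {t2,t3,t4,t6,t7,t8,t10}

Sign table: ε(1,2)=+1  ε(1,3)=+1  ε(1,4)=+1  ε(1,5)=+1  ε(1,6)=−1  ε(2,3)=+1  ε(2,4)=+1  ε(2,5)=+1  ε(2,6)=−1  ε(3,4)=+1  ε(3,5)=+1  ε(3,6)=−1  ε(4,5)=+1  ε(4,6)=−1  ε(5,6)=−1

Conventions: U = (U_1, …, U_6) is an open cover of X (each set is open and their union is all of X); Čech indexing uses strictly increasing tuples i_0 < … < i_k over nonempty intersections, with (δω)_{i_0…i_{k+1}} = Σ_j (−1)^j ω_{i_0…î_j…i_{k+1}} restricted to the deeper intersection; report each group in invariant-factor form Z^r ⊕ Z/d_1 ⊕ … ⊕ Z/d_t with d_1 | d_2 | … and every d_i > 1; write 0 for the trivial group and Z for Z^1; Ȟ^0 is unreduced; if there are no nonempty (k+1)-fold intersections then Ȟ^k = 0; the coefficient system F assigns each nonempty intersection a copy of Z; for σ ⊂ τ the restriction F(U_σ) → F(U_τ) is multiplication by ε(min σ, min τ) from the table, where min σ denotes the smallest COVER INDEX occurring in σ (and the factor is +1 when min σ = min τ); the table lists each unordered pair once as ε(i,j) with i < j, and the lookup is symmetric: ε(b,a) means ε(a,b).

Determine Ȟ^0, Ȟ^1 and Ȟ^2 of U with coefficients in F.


Ȟ^0(U;F) ≅ Z; Ȟ^1(U;F) ≅ 0; Ȟ^2(U;F) ≅ 0

cover nerve:
  U12={t2,t6,t7,t8,t10} U13={t2,t4,t6,t7,t8,t10} U14={t2,t6,t7,t10} U15={t4,t6,t7,t8,t10} U16={t2,t4,t6,t7,t8,t10} U23={t2,t6,t7,t8,t10} U24={t2,t6,t7,t10} U25={t6,t7,t8,t9,t10} U26={t2,t6,t7,t8,t10} U34={t2,t5,t6,t7,t10} U35={t4,t5,t6,t7,t8,t10} U36={t2,t4,t6,t7,t8,t10} U45={t5,t6,t7,t10} U46={t2,t6,t7,t10} U56={t4,t6,t7,t8,t10}
  U123={t2,t6,t7,t8,t10} U124={t2,t6,t7,t10} U125={t6,t7,t8,t10} U126={t2,t6,t7,t8,t10} U134={t2,t6,t7,t10} U135={t4,t6,t7,t8,t10} U136={t2,t4,t6,t7,t8,t10} U145={t6,t7,t10} U146={t2,t6,t7,t10} U156={t4,t6,t7,t8,t10} U234={t2,t6,t7,t10} U235={t6,t7,t8,t10} U236={t2,t6,t7,t8,t10} U245={t6,t7,t10} U246={t2,t6,t7,t10} U256={t6,t7,t8,t10} U345={t5,t6,t7,t10} U346={t2,t6,t7,t10} U356={t4,t6,t7,t8,t10} U456={t6,t7,t10}
  U1234={t2,t6,t7,t10} U1235={t6,t7,t8,t10} U1236={t2,t6,t7,t8,t10} U1245={t6,t7,t10} U1246={t2,t6,t7,t10} U1256={t6,t7,t8,t10} U1345={t6,t7,t10} U1346={t2,t6,t7,t10} U1356={t4,t6,t7,t8,t10} U1456={t6,t7,t10} U2345={t6,t7,t10} U2346={t2,t6,t7,t10} U2356={t6,t7,t8,t10} U2456={t6,t7,t10} U3456={t6,t7,t10}
  U12345={t6,t7,t10} U12346={t2,t6,t7,t10} U12356={t6,t7,t8,t10} U12456={t6,t7,t10} U13456={t6,t7,t10} U23456={t6,t7,t10}
  U123456={t6,t7,t10}
C dims 6,15,20,15; δ0: rk 5, SNF 1^5; δ1: rk 10, SNF 1^10; δ2: rk 10, SNF 1^10
Ȟ^0: (6−5)−0=1 ⇒ Z
Ȟ^1: (15−10)−5=0 ⇒ 0
Ȟ^2: (20−10)−10=0 ⇒ 0


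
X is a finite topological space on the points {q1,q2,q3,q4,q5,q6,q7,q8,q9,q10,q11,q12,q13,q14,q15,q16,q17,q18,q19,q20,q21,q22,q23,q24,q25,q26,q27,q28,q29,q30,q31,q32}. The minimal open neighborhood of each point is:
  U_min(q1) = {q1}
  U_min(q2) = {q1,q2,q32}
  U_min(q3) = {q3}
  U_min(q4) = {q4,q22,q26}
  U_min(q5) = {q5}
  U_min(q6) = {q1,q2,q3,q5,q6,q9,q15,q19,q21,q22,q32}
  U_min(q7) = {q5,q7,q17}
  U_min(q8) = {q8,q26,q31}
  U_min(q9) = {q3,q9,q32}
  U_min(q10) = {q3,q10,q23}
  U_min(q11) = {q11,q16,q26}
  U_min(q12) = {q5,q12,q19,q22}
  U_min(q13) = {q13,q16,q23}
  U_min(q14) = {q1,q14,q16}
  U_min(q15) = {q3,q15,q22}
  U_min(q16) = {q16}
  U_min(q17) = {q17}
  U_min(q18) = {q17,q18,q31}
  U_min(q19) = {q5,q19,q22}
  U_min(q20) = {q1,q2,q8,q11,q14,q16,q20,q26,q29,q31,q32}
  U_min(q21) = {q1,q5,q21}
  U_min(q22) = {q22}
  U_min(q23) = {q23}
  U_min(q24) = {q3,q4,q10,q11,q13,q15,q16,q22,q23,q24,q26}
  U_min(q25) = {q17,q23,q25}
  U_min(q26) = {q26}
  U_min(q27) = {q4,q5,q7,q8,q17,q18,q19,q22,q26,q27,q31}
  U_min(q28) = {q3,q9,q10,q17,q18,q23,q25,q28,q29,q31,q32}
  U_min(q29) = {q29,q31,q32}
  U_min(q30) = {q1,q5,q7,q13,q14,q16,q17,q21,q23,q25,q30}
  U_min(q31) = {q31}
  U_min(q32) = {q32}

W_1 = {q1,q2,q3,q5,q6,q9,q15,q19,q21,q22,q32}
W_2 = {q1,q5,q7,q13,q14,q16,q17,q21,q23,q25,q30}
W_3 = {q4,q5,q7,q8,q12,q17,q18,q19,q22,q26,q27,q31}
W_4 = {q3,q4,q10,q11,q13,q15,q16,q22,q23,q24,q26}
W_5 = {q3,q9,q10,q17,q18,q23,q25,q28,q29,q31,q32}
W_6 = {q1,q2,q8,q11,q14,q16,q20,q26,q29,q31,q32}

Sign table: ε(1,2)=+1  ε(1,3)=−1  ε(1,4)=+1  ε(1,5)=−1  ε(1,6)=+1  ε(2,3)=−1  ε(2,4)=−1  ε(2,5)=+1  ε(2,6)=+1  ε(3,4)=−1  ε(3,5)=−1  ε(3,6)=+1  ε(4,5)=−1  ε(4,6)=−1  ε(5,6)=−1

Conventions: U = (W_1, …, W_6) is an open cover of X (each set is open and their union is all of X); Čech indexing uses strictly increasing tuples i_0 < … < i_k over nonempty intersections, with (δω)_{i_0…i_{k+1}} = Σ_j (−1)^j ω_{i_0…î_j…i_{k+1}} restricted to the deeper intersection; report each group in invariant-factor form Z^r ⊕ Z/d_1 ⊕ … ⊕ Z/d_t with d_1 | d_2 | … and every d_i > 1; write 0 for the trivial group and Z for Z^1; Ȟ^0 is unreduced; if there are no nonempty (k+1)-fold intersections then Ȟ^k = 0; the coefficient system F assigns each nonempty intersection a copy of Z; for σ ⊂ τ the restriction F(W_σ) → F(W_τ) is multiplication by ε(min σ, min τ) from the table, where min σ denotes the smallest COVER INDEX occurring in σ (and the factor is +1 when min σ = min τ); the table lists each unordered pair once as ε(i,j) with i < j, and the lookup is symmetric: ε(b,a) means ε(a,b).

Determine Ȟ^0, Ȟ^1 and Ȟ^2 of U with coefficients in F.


nonempty intersections:
  W12={q1,q5,q21} W13={q5,q19,q22} W14={q3,q15,q22} W15={q3,q9,q32} W16={q1,q2,q32} W23={q5,q7,q17} W24={q13,q16,q23} W25={q17,q23,q25} W26={q1,q14,q16} W34={q4,q22,q26} W35={q17,q18,q31} W36={q8,q26,q31} W45={q3,q10,q23} W46={q11,q16,q26} W56={q29,q31,q32}
  W123={q5} W126={q1} W134={q22} W145={q3} W156={q32} W235={q17} W245={q23} W246={q16} W346={q26} W356={q31}
C dims 6,15,10; δ0: rk 6, SNF 1^5·2; δ1: rk 9, SNF 1^9
Ȟ^0: (6−6)−0=0 ⇒ 0
Ȟ^1: (15−9)−6=0 plus torsion [2] ⇒ Z/2
Ȟ^2: (10−0)−9=1 ⇒ Z

Ȟ^0(U;F) ≅ 0; Ȟ^1(U;F) ≅ Z/2; Ȟ^2(U;F) ≅ Z


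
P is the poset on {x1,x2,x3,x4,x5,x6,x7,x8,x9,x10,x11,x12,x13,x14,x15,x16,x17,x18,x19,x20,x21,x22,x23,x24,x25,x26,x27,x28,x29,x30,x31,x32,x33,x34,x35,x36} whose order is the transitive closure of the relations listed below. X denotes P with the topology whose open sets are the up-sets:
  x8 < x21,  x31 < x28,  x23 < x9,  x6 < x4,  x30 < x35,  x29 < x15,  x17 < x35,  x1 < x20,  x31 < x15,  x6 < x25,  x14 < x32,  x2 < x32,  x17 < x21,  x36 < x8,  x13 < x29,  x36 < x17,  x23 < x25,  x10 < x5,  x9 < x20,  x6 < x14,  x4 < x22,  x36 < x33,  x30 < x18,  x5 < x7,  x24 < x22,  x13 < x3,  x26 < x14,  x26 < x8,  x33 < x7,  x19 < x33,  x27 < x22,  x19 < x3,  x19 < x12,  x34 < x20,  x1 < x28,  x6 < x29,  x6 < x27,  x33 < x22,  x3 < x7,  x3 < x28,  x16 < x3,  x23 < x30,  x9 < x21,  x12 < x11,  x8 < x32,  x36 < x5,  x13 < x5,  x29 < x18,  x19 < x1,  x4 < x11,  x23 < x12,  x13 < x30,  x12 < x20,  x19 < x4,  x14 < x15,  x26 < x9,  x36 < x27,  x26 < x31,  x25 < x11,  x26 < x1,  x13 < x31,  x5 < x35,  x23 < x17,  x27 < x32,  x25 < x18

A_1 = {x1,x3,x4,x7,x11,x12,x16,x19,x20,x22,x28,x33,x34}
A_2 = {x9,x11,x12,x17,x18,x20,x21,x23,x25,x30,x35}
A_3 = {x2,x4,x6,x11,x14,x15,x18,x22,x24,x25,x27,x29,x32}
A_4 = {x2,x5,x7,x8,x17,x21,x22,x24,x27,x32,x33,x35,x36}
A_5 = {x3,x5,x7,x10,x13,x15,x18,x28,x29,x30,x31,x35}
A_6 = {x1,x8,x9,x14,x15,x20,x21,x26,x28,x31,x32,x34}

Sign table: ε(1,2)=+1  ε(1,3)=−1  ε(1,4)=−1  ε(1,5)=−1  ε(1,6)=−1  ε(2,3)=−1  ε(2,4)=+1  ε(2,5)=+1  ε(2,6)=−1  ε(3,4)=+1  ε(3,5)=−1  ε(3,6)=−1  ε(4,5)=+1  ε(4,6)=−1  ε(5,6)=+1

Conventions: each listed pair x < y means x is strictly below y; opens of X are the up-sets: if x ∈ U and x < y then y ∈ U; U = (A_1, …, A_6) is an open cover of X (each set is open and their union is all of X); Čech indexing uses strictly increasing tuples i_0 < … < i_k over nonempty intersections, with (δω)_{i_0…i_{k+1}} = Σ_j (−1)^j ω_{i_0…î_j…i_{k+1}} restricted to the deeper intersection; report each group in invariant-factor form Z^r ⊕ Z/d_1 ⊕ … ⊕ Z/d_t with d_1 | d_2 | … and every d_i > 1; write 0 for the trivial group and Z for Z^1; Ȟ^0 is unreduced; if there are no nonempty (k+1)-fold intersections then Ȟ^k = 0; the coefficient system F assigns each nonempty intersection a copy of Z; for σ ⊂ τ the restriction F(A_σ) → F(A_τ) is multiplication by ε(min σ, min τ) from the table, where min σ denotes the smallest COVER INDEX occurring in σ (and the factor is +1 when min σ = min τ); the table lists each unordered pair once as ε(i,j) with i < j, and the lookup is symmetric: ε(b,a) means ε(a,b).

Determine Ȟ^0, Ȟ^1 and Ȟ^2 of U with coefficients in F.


Ȟ^0(U;F) ≅ 0, Ȟ^1(U;F) ≅ Z/2, Ȟ^2(U;F) ≅ Z

cover nerve:
  A12={x11,x12,x20} A13={x4,x11,x22} A14={x7,x22,x33} A15={x3,x7,x28} A16={x1,x20,x28,x34} A23={x11,x18,x25} A24={x17,x21,x35} A25={x18,x30,x35} A26={x9,x20,x21} A34={x2,x22,x24,x27,x32} A35={x15,x18,x29} A36={x14,x15,x32} A45={x5,x7,x35} A46={x8,x21,x32} A56={x15,x28,x31}
  A123={x11} A126={x20} A134={x22} A145={x7} A156={x28} A235={x18} A245={x35} A246={x21} A346={x32} A356={x15}
C dims 6,15,10; δ0: rk 6, SNF 1^5·2; δ1: rk 9, SNF 1^9
Ȟ^0: (6−6)−0=0 ⇒ 0
Ȟ^1: (15−9)−6=0 plus torsion [2] ⇒ Z/2
Ȟ^2: (10−0)−9=1 ⇒ Z


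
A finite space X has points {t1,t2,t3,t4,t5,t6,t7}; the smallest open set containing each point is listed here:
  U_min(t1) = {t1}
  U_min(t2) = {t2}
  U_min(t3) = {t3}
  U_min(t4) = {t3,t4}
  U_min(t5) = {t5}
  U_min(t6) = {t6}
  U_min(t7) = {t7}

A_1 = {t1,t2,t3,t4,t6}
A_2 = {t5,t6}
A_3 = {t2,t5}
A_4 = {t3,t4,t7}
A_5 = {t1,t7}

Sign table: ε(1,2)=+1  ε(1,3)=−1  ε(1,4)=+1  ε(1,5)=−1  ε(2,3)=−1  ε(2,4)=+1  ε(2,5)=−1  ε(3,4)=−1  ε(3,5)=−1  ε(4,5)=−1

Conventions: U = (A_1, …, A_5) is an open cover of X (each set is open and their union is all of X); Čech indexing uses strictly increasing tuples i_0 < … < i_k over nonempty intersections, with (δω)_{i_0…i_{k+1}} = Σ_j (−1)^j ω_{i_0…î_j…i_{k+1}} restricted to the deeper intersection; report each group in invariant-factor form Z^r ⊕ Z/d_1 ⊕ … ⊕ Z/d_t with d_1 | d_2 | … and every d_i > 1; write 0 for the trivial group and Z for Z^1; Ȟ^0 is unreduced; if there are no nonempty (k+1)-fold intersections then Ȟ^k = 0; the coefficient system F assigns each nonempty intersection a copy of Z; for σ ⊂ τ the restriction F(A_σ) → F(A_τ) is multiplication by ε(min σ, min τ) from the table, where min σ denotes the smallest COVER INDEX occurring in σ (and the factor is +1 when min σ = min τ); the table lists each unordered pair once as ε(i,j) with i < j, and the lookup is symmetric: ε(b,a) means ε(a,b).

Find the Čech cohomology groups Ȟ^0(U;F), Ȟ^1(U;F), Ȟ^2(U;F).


Ȟ^0(U;F) ≅ Z; Ȟ^1(U;F) ≅ Z^2; Ȟ^2(U;F) ≅ 0

intersection data:
  A12={t6} A13={t2} A14={t3,t4} A15={t1} A23={t5} A45={t7}
C dims 5,6; δ0: rk 4, SNF 1^4
Ȟ^0 = (5 − 4) − 0 = 1, so Ȟ^0 ≅ Z
Ȟ^1 = (6 − 0) − 4 = 2, so Ȟ^1 ≅ Z^2
Ȟ^2 = (0 − 0) − 0 = 0, so Ȟ^2 ≅ 0


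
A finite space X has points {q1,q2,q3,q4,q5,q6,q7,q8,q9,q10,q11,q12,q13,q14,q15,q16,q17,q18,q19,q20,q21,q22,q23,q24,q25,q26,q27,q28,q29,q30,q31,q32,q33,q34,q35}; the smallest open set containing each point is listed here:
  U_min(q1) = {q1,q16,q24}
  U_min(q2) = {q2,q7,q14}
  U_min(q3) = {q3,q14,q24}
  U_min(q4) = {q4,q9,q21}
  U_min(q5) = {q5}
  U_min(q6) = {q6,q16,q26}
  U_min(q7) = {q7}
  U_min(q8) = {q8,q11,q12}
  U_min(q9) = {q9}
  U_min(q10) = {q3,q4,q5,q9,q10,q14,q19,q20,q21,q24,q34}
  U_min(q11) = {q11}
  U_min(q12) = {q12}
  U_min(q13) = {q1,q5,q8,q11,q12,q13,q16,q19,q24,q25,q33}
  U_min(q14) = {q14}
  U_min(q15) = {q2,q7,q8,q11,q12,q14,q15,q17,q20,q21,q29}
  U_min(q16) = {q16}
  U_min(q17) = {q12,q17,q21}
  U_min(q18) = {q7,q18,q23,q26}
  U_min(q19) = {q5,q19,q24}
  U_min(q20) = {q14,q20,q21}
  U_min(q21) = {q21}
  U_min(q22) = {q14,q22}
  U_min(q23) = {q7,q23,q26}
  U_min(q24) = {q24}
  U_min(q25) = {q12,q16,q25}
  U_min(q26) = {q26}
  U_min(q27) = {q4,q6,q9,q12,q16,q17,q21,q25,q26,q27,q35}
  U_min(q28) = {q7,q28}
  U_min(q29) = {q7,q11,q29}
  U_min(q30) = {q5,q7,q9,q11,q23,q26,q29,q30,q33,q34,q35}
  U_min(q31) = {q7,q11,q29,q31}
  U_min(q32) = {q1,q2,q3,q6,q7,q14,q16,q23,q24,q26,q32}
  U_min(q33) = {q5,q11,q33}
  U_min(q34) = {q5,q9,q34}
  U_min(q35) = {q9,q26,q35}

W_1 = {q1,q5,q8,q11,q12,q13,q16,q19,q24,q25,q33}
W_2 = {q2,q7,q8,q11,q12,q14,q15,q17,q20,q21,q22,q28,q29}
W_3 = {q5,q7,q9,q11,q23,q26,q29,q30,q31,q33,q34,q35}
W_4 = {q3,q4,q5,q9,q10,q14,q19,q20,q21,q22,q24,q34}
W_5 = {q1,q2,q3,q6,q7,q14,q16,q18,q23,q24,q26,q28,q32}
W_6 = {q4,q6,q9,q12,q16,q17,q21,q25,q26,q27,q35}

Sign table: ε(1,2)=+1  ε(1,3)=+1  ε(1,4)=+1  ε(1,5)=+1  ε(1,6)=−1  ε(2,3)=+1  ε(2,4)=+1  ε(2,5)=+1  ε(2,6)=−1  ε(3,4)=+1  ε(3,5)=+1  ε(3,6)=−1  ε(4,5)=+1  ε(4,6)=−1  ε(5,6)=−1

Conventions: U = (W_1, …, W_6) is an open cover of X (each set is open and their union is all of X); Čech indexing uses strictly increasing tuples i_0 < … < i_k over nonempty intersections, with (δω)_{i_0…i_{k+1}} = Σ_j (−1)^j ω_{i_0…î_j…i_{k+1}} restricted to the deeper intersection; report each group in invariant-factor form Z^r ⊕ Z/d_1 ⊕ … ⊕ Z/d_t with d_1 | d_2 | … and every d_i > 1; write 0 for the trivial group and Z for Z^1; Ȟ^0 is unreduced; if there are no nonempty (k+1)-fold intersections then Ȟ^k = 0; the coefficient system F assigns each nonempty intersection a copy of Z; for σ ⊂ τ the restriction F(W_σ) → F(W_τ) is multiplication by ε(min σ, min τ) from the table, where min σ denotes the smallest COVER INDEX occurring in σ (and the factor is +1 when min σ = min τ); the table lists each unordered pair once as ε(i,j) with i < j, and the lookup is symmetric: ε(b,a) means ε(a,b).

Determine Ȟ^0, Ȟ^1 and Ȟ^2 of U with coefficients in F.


Ȟ^0 ≅ Z,  Ȟ^1 ≅ 0,  Ȟ^2 ≅ Z/2

nerve of the cover:
  W12={q8,q11,q12} W13={q5,q11,q33} W14={q5,q19,q24} W15={q1,q16,q24} W16={q12,q16,q25} W23={q7,q11,q29} W24={q14,q20,q21,q22} W25={q2,q7,q14,q28} W26={q12,q17,q21} W34={q5,q9,q34} W35={q7,q23,q26} W36={q9,q26,q35} W45={q3,q14,q24} W46={q4,q9,q21} W56={q6,q16,q26}
  W123={q11} W126={q12} W134={q5} W145={q24} W156={q16} W235={q7} W245={q14} W246={q21} W346={q9} W356={q26}
C dims 6,15,10; δ0: rk 5, SNF 1^5; δ1: rk 10, SNF 1^9·2
Ȟ^0 = (6 − 5) − 0 = 1, so Ȟ^0 ≅ Z
Ȟ^1 = (15 − 10) − 5 = 0, so Ȟ^1 ≅ 0
Ȟ^2 = (10 − 0) − 10 = 0 plus torsion [2], so Ȟ^2 ≅ Z/2


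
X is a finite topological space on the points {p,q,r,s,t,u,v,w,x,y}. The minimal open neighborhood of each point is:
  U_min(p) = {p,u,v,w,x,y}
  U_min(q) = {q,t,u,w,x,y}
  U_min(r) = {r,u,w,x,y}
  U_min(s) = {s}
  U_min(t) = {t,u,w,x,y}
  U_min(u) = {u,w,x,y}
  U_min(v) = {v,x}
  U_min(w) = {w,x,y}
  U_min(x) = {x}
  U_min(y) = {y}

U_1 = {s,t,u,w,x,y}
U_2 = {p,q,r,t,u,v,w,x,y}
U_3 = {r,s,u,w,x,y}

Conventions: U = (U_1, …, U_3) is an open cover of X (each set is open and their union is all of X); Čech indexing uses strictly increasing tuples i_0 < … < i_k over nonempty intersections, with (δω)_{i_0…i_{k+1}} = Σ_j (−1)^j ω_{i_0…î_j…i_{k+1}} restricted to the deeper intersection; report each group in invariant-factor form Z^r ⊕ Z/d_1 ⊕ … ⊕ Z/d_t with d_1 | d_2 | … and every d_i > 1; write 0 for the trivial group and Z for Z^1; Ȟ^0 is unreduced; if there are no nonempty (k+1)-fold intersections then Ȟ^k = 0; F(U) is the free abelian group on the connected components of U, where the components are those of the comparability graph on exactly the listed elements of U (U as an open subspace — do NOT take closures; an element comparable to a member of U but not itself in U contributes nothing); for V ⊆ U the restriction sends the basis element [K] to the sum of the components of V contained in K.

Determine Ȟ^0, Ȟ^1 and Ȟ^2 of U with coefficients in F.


Ȟ^0 = Z^2; Ȟ^1 = 0; Ȟ^2 = 0

nerve simplices:
  U12={t,u,w,x,y} U13={s,u,w,x,y} U23={r,u,w,x,y}
  U123={u,w,x,y}
components per intersection:
  U1: {s} {t,u,w,x,y}
  U2: {p,q,r,t,u,v,w,x,y}
  U3: {r,u,w,x,y} {s}
  U12: {t,u,w,x,y}
  U13: {s} {u,w,x,y}
  U23: {r,u,w,x,y}
  U123: {u,w,x,y}
C dims 5,4,1; δ0: rk 3, SNF 1^3; δ1: rk 1, SNF 1^1
degree 0: 5−3−0 = 2 → Ȟ^0 ≅ Z^2
degree 1: 4−1−3 = 0 → Ȟ^1 ≅ 0
degree 2: 1−0−1 = 0 → Ȟ^2 ≅ 0


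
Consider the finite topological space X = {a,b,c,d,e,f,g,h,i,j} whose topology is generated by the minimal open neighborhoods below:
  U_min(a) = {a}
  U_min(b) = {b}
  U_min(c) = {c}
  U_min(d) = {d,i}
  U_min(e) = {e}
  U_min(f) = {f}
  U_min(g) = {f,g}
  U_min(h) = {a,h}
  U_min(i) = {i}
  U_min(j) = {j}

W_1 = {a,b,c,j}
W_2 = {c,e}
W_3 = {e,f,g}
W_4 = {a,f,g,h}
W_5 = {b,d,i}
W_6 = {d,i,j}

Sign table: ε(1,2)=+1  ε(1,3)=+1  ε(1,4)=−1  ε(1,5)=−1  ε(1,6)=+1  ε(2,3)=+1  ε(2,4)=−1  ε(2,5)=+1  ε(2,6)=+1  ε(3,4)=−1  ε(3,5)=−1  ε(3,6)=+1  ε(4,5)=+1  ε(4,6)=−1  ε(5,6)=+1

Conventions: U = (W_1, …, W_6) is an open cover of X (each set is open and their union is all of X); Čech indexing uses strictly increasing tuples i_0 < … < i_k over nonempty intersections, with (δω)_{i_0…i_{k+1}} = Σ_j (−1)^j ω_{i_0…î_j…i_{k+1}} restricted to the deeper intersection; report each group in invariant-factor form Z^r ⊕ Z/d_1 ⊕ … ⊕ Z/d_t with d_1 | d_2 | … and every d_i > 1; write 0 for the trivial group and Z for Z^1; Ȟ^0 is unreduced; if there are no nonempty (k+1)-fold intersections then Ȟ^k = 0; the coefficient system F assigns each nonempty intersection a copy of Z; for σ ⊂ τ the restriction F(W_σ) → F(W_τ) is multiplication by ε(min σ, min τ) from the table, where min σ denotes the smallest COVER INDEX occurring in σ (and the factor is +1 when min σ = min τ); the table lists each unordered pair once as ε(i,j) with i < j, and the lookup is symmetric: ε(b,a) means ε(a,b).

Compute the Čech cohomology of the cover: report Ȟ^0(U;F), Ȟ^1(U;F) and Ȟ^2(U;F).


Ȟ^0 = 0, Ȟ^1 = Z ⊕ Z/2 and Ȟ^2 = 0

nonempty intersections:
  W12={c} W14={a} W15={b} W16={j} W23={e} W34={f,g} W56={d,i}
C dims 6,7; δ0: rk 6, SNF 1^5·2
Ȟ^0: (6−6)−0=0 ⇒ 0
Ȟ^1: (7−0)−6=1 plus torsion [2] ⇒ Z ⊕ Z/2
Ȟ^2: (0−0)−0=0 ⇒ 0


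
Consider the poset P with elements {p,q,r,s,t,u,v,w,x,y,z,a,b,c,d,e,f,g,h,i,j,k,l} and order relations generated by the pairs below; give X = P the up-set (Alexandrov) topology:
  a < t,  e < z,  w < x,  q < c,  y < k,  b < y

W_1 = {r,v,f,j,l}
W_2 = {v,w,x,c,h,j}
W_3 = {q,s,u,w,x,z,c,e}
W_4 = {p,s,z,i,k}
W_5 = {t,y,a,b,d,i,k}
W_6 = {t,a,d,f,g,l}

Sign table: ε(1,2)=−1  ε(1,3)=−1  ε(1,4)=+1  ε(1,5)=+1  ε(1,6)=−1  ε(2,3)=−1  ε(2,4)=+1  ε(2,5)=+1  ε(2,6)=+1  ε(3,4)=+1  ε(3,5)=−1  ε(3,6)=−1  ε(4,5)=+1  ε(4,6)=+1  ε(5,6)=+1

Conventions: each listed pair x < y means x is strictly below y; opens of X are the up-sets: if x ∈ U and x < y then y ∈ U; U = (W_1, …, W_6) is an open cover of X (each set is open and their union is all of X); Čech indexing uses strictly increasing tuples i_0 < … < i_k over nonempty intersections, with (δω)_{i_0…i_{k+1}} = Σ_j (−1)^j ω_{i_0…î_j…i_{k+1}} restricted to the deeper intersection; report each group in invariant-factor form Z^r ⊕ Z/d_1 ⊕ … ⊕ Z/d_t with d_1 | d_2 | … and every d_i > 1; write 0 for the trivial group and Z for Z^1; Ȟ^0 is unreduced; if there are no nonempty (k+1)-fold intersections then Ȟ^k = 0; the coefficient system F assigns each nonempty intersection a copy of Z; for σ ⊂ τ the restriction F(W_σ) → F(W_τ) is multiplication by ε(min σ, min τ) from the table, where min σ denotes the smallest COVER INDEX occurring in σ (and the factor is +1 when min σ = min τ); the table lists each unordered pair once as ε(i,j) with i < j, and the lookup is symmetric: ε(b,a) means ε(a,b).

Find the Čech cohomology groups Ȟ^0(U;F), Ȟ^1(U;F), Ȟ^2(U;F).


Ȟ^0 = 0, Ȟ^1 = Z/2 and Ȟ^2 = 0

nerve of the cover:
  W12={v,j} W16={f,l} W23={w,x,c} W34={s,z} W45={i,k} W56={t,a,d}
C dims 6,6; δ0: rk 6, SNF 1^5·2
Ȟ^0 = (6 − 6) − 0 = 0, so Ȟ^0 ≅ 0
Ȟ^1 = (6 − 0) − 6 = 0 plus torsion [2], so Ȟ^1 ≅ Z/2
Ȟ^2 = (0 − 0) − 0 = 0, so Ȟ^2 ≅ 0


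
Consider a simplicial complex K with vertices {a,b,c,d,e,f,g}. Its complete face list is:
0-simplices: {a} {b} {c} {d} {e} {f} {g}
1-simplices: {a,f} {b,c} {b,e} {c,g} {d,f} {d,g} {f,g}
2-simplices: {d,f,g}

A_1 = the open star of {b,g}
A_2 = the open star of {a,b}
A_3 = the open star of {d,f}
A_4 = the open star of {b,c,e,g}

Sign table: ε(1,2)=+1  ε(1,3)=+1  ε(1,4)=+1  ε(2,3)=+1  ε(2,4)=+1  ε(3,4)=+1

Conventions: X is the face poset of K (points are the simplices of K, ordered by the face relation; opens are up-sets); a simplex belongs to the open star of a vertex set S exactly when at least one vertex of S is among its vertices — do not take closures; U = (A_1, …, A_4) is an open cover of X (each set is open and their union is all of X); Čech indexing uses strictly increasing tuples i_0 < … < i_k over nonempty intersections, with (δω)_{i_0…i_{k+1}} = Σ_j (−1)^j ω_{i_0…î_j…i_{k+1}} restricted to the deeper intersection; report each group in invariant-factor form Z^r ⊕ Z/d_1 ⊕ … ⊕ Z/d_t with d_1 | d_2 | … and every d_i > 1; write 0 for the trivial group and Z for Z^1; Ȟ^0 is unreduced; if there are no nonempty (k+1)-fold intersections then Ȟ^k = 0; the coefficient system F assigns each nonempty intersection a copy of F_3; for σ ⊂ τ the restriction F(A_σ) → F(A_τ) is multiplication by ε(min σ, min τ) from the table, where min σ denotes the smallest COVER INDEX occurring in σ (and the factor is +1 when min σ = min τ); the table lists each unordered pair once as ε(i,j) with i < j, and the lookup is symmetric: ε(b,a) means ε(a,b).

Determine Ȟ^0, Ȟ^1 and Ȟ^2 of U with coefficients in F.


nerve simplices:
  A1={{b},{g},{b,c},{b,e},{c,g},{d,g},{f,g},{d,f,g}} A2={{a},{b},{a,f},{b,c},{b,e}} A3={{d},{f},{a,f},{d,f},{d,g},{f,g},{d,f,g}} A4={{b},{c},{e},{g},{b,c},{b,e},{c,g},{d,g},{f,g},{d,f,g}}
  A12={{b},{b,c},{b,e}} A13={{d,g},{f,g},{d,f,g}} A14={{b},{g},{b,c},{b,e},{c,g},{d,g},{f,g},{d,f,g}} A23={{a,f}} A24={{b},{b,c},{b,e}} A34={{d,g},{f,g},{d,f,g}}
  A124={{b},{b,c},{b,e}} A134={{d,g},{f,g},{d,f,g}}
C dims 4,6,2; δ0: rk_F3 3; δ1: rk_F3 2
degree 0: 4−3−0 = 1 → Ȟ^0 ≅ Z/3
degree 1: 6−2−3 = 1 → Ȟ^1 ≅ Z/3
degree 2: 2−0−2 = 0 → Ȟ^2 ≅ 0

Ȟ^0(U;F) ≅ Z/3; Ȟ^1(U;F) ≅ Z/3; Ȟ^2(U;F) ≅ 0


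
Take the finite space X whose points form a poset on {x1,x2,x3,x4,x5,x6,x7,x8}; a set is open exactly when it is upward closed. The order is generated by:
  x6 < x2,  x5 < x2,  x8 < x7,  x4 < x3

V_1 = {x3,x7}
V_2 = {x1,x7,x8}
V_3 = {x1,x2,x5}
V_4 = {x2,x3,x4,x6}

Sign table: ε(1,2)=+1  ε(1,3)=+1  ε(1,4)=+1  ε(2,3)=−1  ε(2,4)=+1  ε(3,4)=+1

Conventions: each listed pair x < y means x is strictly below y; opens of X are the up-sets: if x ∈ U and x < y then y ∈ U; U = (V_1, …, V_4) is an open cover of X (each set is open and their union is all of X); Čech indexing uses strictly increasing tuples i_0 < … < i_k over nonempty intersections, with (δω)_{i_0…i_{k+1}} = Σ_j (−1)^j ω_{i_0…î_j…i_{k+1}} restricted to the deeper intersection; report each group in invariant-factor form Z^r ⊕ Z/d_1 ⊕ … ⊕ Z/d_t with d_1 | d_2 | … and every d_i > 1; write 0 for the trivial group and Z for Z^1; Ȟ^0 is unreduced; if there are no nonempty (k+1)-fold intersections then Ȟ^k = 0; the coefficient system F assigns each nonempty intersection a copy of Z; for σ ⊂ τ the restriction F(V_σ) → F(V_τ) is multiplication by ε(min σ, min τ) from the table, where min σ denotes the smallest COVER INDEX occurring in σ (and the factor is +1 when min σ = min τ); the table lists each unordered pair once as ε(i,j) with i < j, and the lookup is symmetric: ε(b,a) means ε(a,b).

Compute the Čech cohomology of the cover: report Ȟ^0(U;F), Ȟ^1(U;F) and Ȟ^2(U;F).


Ȟ^0(U;F) ≅ 0, Ȟ^1(U;F) ≅ Z/2, Ȟ^2(U;F) ≅ 0

intersection data:
  V12={x7} V14={x3} V23={x1} V34={x2}
C dims 4,4; δ0: rk 4, SNF 1^3·2
Ȟ^0 = (4 − 4) − 0 = 0, so Ȟ^0 ≅ 0
Ȟ^1 = (4 − 0) − 4 = 0 plus torsion [2], so Ȟ^1 ≅ Z/2
Ȟ^2 = (0 − 0) − 0 = 0, so Ȟ^2 ≅ 0


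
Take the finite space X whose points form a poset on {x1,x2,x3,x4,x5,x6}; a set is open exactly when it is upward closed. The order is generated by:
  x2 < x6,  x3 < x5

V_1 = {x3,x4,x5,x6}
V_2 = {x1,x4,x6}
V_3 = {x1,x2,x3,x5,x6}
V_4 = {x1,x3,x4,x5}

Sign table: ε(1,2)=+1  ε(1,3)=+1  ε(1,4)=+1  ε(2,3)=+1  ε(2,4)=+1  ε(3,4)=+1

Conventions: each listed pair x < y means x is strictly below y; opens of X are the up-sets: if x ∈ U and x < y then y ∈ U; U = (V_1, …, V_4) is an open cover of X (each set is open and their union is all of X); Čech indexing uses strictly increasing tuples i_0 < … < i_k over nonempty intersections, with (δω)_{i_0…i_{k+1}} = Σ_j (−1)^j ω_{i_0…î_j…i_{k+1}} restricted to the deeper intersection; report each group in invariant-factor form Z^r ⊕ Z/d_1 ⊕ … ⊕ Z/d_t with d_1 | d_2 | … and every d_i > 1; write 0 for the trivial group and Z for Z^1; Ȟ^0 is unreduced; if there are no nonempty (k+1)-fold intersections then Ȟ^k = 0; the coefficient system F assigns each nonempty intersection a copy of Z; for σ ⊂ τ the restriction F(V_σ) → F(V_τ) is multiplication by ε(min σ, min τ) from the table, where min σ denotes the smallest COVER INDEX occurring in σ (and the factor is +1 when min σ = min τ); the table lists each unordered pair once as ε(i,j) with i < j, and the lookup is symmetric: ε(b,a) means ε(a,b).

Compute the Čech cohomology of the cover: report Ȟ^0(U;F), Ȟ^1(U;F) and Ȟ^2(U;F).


Ȟ^0 = Z,  Ȟ^1 = 0,  Ȟ^2 = Z

intersection data:
  V12={x4,x6} V13={x3,x5,x6} V14={x3,x4,x5} V23={x1,x6} V24={x1,x4} V34={x1,x3,x5}
  V123={x6} V124={x4} V134={x3,x5} V234={x1}
C dims 4,6,4; δ0: rk 3, SNF 1^3; δ1: rk 3, SNF 1^3
Ȟ^0 = (4 − 3) − 0 = 1, so Ȟ^0 ≅ Z
Ȟ^1 = (6 − 3) − 3 = 0, so Ȟ^1 ≅ 0
Ȟ^2 = (4 − 0) − 3 = 1, so Ȟ^2 ≅ Z
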